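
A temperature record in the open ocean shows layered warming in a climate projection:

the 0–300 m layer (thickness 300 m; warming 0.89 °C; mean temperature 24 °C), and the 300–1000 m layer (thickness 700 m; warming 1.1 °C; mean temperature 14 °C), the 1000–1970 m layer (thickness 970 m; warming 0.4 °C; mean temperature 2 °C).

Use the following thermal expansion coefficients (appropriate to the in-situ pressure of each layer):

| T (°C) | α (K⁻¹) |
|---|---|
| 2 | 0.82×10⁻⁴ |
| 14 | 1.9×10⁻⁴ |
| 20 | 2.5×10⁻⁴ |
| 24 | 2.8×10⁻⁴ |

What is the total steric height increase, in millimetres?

Layer 1 at 24 °C → α = 2.8×10⁻⁴ K⁻¹
Layer 2 at 14 °C → α = 1.9×10⁻⁴ K⁻¹
Layer 3 at 2 °C → α = 0.82×10⁻⁴ K⁻¹
300 × 0.89 × 2.8×10⁻⁴ = 0.07476 m
1.9×10⁻⁴ × 700 × 1.1 = 0.14630 m
1000–1970 m: 0.4 × 970 × 0.82×10⁻⁴ = 0.031816 m
Δh = 0.07476 + 0.14630 + 0.031816 = 0.252876 m ≈ 250 mm

250 mm of thermosteric rise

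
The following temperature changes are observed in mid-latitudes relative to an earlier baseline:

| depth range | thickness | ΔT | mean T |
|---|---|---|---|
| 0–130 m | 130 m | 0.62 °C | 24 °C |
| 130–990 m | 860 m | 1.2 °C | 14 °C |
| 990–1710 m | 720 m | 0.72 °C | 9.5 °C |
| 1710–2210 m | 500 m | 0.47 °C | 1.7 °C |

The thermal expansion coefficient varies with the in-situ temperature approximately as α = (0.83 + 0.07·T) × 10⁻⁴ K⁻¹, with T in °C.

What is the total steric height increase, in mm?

Layer 1: α = (0.83 + 0.07×24)×10⁻⁴ = 2.51×10⁻⁴ K⁻¹
Layer 2: α = (0.83 + 0.07×14)×10⁻⁴ = 1.81×10⁻⁴ K⁻¹
Layer 3: α = (0.83 + 0.07×9.5)×10⁻⁴ = 1.495×10⁻⁴ K⁻¹
Layer 4: α = (0.83 + 0.07×1.7)×10⁻⁴ = 0.949×10⁻⁴ K⁻¹
Layer 1: 2.51×10⁻⁴ × 130 × 0.62 = 0.0202306 m
1.81×10⁻⁴ × 860 × 1.2 = 0.186792 m
990–1710 m: 0.72 × 1.495×10⁻⁴ × 720 = 0.0775008 m
1710–2210 m: 0.47 × 500 × 0.949×10⁻⁴ = 0.0223015 m
Δh = 0.0202306 + 0.186792 + 0.0775008 + 0.0223015 = 0.3068249 m ≈ 310 mm

Δh ≈ 310 mm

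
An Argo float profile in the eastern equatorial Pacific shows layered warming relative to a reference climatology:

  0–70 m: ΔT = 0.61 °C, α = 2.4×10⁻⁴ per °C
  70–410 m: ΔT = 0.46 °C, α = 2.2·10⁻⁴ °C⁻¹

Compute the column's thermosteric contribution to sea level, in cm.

about 4.47 cm

70 × 0.61 × 2.4×10⁻⁴ = 0.010248 m
70–410 m: 2.2×10⁻⁴ × 340 × 0.46 = 0.034408 m
Δh = 0.010248 + 0.034408 = 0.044656 m ≈ 4.47 cm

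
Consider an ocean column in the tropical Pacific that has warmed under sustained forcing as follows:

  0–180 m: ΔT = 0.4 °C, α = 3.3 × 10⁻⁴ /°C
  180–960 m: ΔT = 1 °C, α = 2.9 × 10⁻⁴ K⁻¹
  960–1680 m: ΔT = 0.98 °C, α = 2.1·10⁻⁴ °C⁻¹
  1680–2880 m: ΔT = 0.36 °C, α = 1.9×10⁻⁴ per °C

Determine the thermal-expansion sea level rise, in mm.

0–180 m: 0.4 × 180 × 3.3×10⁻⁴ = 0.02376 m
180–960 m: 1 × 2.9×10⁻⁴ × 780 = 0.22620 m
2.1×10⁻⁴ × 0.98 × 720 = 0.148176 m
0.36 × 1200 × 1.9×10⁻⁴ = 0.08208 m
Δh = 0.02376 + 0.22620 + 0.148176 + 0.08208 = 0.480216 m

Δh ≈ 480 mm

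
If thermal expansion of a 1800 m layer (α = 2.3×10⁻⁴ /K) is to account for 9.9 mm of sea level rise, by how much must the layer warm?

ΔT = Δh/(αH) = 0.0099 / (2.3×10⁻⁴ × 1800) ≈ 0.02391 K

ΔT ≈ 0.0239 K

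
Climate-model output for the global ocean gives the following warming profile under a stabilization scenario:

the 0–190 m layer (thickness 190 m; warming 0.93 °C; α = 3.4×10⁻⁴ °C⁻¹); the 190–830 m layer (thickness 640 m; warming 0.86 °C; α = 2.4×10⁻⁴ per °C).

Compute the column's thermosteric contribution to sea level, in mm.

190 × 3.4×10⁻⁴ × 0.93 = 0.060078 m
190–830 m: 640 × 2.4×10⁻⁴ × 0.86 = 0.132096 m
Δh = 0.060078 + 0.132096 = 0.192174 m

Δh = 192 mm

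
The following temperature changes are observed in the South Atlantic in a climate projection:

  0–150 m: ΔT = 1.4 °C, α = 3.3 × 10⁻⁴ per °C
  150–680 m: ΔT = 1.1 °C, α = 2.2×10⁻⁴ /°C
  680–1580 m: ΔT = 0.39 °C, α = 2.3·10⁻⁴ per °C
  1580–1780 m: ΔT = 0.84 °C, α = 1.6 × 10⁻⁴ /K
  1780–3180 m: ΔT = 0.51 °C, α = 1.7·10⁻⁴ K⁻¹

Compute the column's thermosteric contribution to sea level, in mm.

427 mm

150 × 1.4 × 3.3×10⁻⁴ = 0.06930 m
150–680 m: 1.1 × 530 × 2.2×10⁻⁴ = 0.12826 m
0.39 × 2.3×10⁻⁴ × 900 = 0.08073 m
1580–1780 m: 0.84 × 1.6×10⁻⁴ × 200 = 0.02688 m
1780–3180 m: 1.7×10⁻⁴ × 0.51 × 1400 = 0.12138 m
Δh = 0.06930 + 0.12826 + 0.08073 + 0.02688 + 0.12138 = 0.42655 m ≈ 427 mm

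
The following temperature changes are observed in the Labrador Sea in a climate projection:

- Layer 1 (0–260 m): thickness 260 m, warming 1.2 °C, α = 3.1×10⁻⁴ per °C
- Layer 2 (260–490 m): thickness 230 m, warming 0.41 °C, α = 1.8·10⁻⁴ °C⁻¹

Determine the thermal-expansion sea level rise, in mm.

Δh ≈ 110 mm

Layer 1: 3.1×10⁻⁴ × 1.2 × 260 = 0.09672 m
260–490 m: 0.41 × 1.8×10⁻⁴ × 230 = 0.016974 m
Δh = 0.09672 + 0.016974 = 0.113694 m ≈ 110 mm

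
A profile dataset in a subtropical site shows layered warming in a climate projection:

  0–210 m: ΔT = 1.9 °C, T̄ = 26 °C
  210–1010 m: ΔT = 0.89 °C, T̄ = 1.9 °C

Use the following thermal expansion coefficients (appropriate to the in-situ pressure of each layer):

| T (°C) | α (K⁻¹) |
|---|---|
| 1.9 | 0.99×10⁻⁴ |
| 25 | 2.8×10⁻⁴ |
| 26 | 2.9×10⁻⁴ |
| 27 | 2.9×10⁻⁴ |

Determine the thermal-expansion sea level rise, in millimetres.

Layer 1 at 26 °C → α = 2.9×10⁻⁴ K⁻¹
Layer 2 at 1.9 °C → α = 0.99×10⁻⁴ K⁻¹
210 × 1.9 × 2.9×10⁻⁴ = 0.11571 m
210–1010 m: 0.89 × 800 × 0.99×10⁻⁴ = 0.070488 m
Δh = 0.11571 + 0.070488 = 0.186198 m

about 186 mm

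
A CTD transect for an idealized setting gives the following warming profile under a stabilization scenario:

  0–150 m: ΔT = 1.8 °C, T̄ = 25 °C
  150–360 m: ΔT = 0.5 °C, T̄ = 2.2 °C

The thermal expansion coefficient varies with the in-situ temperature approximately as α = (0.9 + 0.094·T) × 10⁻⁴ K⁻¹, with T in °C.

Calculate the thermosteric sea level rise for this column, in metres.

Layer 1: α = (0.9 + 0.094×25)×10⁻⁴ = 3.25×10⁻⁴ K⁻¹
Layer 2: α = (0.9 + 0.094×2.2)×10⁻⁴ = 1.1068×10⁻⁴ K⁻¹
Layer 1: 3.25×10⁻⁴ × 1.8 × 150 = 0.08775 m
Layer 2: 0.5 × 210 × 1.1068×10⁻⁴ = 0.0116214 m
Δh = 0.08775 + 0.0116214 = 0.0993714 m ≈ 0.0994 m

about 0.0994 m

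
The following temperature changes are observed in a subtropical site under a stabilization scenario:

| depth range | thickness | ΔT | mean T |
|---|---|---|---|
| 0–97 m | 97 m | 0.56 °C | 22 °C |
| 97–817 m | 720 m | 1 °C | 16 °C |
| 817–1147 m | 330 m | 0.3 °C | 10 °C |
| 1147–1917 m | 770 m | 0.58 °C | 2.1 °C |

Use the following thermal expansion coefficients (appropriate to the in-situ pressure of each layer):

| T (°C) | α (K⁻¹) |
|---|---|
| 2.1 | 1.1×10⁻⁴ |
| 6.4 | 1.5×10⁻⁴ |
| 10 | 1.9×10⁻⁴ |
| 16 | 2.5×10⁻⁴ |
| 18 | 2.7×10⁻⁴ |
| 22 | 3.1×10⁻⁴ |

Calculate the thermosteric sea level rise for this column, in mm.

260 mm of thermosteric rise

Layer 1 at 22 °C → α = 3.1×10⁻⁴ K⁻¹
Layer 2 at 16 °C → α = 2.5×10⁻⁴ K⁻¹
Layer 3 at 10 °C → α = 1.9×10⁻⁴ K⁻¹
Layer 4 at 2.1 °C → α = 1.1×10⁻⁴ K⁻¹
Layer 1: 97 × 3.1×10⁻⁴ × 0.56 = 0.0168392 m
97–817 m: 720 × 1 × 2.5×10⁻⁴ = 0.18000 m
0.3 × 330 × 1.9×10⁻⁴ = 0.01881 m
1147–1917 m: 0.58 × 1.1×10⁻⁴ × 770 = 0.049126 m
Δh = 0.0168392 + 0.18000 + 0.01881 + 0.049126 = 0.2647752 m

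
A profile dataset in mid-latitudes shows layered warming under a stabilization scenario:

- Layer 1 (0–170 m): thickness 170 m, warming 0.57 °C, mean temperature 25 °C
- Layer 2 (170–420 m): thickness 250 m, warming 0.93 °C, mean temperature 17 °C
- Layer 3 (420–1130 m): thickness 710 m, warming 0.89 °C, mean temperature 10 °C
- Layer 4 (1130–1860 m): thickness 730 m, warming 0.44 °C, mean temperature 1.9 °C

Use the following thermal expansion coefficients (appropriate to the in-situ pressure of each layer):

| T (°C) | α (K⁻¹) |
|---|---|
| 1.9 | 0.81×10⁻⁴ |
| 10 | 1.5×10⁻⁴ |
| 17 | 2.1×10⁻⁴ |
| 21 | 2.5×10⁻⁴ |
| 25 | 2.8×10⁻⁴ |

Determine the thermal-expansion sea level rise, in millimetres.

197 mm

Layer 1 at 25 °C → α = 2.8×10⁻⁴ K⁻¹
Layer 2 at 17 °C → α = 2.1×10⁻⁴ K⁻¹
Layer 3 at 10 °C → α = 1.5×10⁻⁴ K⁻¹
Layer 4 at 1.9 °C → α = 0.81×10⁻⁴ K⁻¹
0–170 m: 170 × 0.57 × 2.8×10⁻⁴ = 0.027132 m
170–420 m: 0.93 × 2.1×10⁻⁴ × 250 = 0.048825 m
1.5×10⁻⁴ × 710 × 0.89 = 0.094785 m
Layer 4: 0.81×10⁻⁴ × 730 × 0.44 = 0.0260172 m
Δh = 0.027132 + 0.048825 + 0.094785 + 0.0260172 = 0.1967592 m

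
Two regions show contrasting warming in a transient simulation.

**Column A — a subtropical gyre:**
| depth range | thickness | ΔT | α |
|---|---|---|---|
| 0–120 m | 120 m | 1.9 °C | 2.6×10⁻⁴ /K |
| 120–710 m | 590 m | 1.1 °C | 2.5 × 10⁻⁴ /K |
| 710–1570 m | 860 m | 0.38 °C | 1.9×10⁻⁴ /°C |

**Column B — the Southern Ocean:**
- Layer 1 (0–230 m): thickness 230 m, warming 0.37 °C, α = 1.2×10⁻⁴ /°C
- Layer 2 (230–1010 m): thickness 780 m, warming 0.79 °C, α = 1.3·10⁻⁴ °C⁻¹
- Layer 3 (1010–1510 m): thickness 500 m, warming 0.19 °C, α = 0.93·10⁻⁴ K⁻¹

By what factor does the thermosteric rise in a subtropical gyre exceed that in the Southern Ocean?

≈ 2.9×

A 0–120 m: 1.9 × 2.6×10⁻⁴ × 120 = 0.05928 m
A Layer 2: 590 × 2.5×10⁻⁴ × 1.1 = 0.16225 m
A Layer 3: 1.9×10⁻⁴ × 860 × 0.38 = 0.062092 m
A total: 0.283622 m
B 0–230 m: 0.37 × 230 × 1.2×10⁻⁴ = 0.010212 m
B 230–1010 m: 1.3×10⁻⁴ × 0.79 × 780 = 0.080106 m
B 1010–1510 m: 0.93×10⁻⁴ × 500 × 0.19 = 0.008835 m
B total: 0.099153 m
Ratio: 0.283622 / 0.099153 ≈ 2.860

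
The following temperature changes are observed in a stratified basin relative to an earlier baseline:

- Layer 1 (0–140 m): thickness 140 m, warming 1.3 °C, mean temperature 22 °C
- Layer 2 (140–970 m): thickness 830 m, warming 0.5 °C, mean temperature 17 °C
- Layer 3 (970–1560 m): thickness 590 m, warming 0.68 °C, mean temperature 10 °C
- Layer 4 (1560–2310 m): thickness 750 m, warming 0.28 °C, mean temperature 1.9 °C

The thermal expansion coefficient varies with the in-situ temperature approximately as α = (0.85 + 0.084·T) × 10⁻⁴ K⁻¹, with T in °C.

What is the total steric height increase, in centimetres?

23.3 cm

Layer 1: α = (0.85 + 0.084×22)×10⁻⁴ = 2.698×10⁻⁴ K⁻¹
Layer 2: α = (0.85 + 0.084×17)×10⁻⁴ = 2.278×10⁻⁴ K⁻¹
Layer 3: α = (0.85 + 0.084×10)×10⁻⁴ = 1.69×10⁻⁴ K⁻¹
Layer 4: α = (0.85 + 0.084×1.9)×10⁻⁴ = 1.0096×10⁻⁴ K⁻¹
Layer 1: 1.3 × 2.698×10⁻⁴ × 140 = 0.0491036 m
2.278×10⁻⁴ × 0.5 × 830 = 0.094537 m
Layer 3: 1.69×10⁻⁴ × 590 × 0.68 = 0.0678028 m
0.28 × 750 × 1.0096×10⁻⁴ = 0.0212016 m
Δh = 0.0491036 + 0.094537 + 0.0678028 + 0.0212016 = 0.232645 m ≈ 23.3 cm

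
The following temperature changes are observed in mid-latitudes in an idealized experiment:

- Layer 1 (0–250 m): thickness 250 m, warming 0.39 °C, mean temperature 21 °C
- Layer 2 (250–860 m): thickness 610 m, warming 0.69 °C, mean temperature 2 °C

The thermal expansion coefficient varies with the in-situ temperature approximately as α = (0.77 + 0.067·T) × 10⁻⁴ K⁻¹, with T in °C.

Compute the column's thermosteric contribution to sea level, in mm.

Δh ≈ 59.3 mm

Layer 1: α = (0.77 + 0.067×21)×10⁻⁴ = 2.177×10⁻⁴ K⁻¹
Layer 2: α = (0.77 + 0.067×2)×10⁻⁴ = 0.904×10⁻⁴ K⁻¹
0.39 × 250 × 2.177×10⁻⁴ = 0.02122575 m
Layer 2: 0.69 × 610 × 0.904×10⁻⁴ = 0.03804936 m
Δh = 0.02122575 + 0.03804936 = 0.05927511 m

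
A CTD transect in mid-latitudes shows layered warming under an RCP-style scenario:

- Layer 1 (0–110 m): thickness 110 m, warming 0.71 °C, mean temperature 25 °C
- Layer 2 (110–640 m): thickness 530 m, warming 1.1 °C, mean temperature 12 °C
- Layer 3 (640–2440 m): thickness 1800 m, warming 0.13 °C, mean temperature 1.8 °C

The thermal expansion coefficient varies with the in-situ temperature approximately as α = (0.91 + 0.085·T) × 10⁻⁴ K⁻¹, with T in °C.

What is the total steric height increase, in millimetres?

Layer 1: α = (0.91 + 0.085×25)×10⁻⁴ = 3.035×10⁻⁴ K⁻¹
Layer 2: α = (0.91 + 0.085×12)×10⁻⁴ = 1.93×10⁻⁴ K⁻¹
Layer 3: α = (0.91 + 0.085×1.8)×10⁻⁴ = 1.063×10⁻⁴ K⁻¹
Layer 1: 110 × 3.035×10⁻⁴ × 0.71 = 0.02370335 m
Layer 2: 1.1 × 530 × 1.93×10⁻⁴ = 0.112519 m
640–2440 m: 1.063×10⁻⁴ × 0.13 × 1800 = 0.0248742 m
Δh = 0.02370335 + 0.112519 + 0.0248742 = 0.16109655 m

Δh = 161 mm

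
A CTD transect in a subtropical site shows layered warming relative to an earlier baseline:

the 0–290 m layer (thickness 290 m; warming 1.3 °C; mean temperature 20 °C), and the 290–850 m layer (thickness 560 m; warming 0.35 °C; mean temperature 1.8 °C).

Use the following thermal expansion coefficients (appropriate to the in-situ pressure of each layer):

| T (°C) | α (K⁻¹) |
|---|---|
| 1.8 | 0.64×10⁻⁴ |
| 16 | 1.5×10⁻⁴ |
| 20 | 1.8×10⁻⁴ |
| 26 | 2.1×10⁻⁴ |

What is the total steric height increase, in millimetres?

Δh = 80.4 mm

Layer 1 at 20 °C → α = 1.8×10⁻⁴ K⁻¹
Layer 2 at 1.8 °C → α = 0.64×10⁻⁴ K⁻¹
0–290 m: 290 × 1.3 × 1.8×10⁻⁴ = 0.06786 m
290–850 m: 560 × 0.35 × 0.64×10⁻⁴ = 0.012544 m
Δh = 0.06786 + 0.012544 = 0.080404 m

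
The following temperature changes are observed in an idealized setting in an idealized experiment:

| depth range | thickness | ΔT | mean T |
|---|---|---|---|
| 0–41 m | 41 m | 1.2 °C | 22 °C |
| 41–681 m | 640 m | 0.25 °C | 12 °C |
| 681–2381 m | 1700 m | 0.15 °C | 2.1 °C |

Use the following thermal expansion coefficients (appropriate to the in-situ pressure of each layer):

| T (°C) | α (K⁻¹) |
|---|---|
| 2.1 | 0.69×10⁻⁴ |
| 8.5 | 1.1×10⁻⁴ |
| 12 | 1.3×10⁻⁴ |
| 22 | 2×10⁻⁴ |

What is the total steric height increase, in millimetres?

about 48.2 mm

Layer 1 at 22 °C → α = 2×10⁻⁴ K⁻¹
Layer 2 at 12 °C → α = 1.3×10⁻⁴ K⁻¹
Layer 3 at 2.1 °C → α = 0.69×10⁻⁴ K⁻¹
1.2 × 41 × 2×10⁻⁴ = 0.00984 m
0.25 × 640 × 1.3×10⁻⁴ = 0.02080 m
681–2381 m: 1700 × 0.69×10⁻⁴ × 0.15 = 0.017595 m
Δh = 0.00984 + 0.02080 + 0.017595 = 0.048235 m ≈ 48.2 mm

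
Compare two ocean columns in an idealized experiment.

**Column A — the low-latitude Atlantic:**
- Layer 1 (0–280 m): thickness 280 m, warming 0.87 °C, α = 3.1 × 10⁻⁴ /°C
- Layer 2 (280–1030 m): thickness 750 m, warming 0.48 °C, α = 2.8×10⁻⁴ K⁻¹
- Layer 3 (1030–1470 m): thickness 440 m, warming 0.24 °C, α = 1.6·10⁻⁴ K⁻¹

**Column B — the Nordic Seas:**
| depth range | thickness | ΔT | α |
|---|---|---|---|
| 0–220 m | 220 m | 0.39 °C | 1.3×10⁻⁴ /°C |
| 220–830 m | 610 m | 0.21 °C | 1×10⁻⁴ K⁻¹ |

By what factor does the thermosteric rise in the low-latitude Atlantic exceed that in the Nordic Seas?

A Layer 1: 0.87 × 3.1×10⁻⁴ × 280 = 0.075516 m
A 2.8×10⁻⁴ × 750 × 0.48 = 0.10080 m
A Layer 3: 440 × 1.6×10⁻⁴ × 0.24 = 0.016896 m
A total: 0.193212 m
B Layer 1: 220 × 0.39 × 1.3×10⁻⁴ = 0.011154 m
B 220–830 m: 610 × 0.21 × 1×10⁻⁴ = 0.01281 m
B total: 0.023964 m
Ratio: 0.193212 / 0.023964 ≈ 8.063

≈ 8.06×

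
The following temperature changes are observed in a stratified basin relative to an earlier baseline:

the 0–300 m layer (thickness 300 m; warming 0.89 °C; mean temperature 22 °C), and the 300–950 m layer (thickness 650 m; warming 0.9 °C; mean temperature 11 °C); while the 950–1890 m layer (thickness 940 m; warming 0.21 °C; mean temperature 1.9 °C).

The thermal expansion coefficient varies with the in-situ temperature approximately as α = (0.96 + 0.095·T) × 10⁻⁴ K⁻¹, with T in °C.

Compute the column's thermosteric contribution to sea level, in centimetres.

Layer 1: α = (0.96 + 0.095×22)×10⁻⁴ = 3.05×10⁻⁴ K⁻¹
Layer 2: α = (0.96 + 0.095×11)×10⁻⁴ = 2.005×10⁻⁴ K⁻¹
Layer 3: α = (0.96 + 0.095×1.9)×10⁻⁴ = 1.1405×10⁻⁴ K⁻¹
Layer 1: 3.05×10⁻⁴ × 300 × 0.89 = 0.081435 m
650 × 0.9 × 2.005×10⁻⁴ = 0.1172925 m
950–1890 m: 1.1405×10⁻⁴ × 940 × 0.21 = 0.02251347 m
Δh = 0.081435 + 0.1172925 + 0.02251347 = 0.22124097 m ≈ 22.1 cm

22.1 cm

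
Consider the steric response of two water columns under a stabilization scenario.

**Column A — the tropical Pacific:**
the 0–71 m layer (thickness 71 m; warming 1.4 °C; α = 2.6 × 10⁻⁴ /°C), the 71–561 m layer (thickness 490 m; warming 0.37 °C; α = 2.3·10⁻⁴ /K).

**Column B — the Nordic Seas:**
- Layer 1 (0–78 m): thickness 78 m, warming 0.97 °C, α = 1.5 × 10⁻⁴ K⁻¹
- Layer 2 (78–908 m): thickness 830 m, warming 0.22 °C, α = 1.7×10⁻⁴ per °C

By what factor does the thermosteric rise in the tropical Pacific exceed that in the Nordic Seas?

1.59

A 2.6×10⁻⁴ × 71 × 1.4 = 0.025844 m
A 71–561 m: 490 × 2.3×10⁻⁴ × 0.37 = 0.041699 m
A total: 0.067543 m
B 0–78 m: 1.5×10⁻⁴ × 78 × 0.97 = 0.011349 m
B 830 × 0.22 × 1.7×10⁻⁴ = 0.031042 m
B total: 0.042391 m
Ratio: 0.067543 / 0.042391 ≈ 1.593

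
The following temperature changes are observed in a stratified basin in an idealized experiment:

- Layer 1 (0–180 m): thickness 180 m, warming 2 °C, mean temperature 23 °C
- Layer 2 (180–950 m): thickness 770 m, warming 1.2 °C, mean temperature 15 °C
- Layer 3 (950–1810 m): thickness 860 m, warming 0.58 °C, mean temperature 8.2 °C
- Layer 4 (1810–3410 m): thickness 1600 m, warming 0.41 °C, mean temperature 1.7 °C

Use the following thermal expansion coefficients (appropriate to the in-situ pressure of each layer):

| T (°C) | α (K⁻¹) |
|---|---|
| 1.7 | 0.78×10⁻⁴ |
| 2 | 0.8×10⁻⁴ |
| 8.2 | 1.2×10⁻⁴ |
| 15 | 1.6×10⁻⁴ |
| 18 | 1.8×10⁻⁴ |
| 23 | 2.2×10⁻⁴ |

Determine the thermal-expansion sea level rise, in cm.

Layer 1 at 23 °C → α = 2.2×10⁻⁴ K⁻¹
Layer 2 at 15 °C → α = 1.6×10⁻⁴ K⁻¹
Layer 3 at 8.2 °C → α = 1.2×10⁻⁴ K⁻¹
Layer 4 at 1.7 °C → α = 0.78×10⁻⁴ K⁻¹
2.2×10⁻⁴ × 180 × 2 = 0.07920 m
Layer 2: 770 × 1.2 × 1.6×10⁻⁴ = 0.14784 m
Layer 3: 860 × 0.58 × 1.2×10⁻⁴ = 0.059856 m
1810–3410 m: 0.41 × 0.78×10⁻⁴ × 1600 = 0.051168 m
Δh = 0.07920 + 0.14784 + 0.059856 + 0.051168 = 0.338064 m ≈ 33.8 cm

Δh ≈ 33.8 cm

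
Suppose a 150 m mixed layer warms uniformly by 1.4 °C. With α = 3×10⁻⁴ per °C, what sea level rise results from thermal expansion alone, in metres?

Δh = αΔT·H = 3×10⁻⁴ × 1.4 × 150 = 0.06300 m

Δh = 0.0630 m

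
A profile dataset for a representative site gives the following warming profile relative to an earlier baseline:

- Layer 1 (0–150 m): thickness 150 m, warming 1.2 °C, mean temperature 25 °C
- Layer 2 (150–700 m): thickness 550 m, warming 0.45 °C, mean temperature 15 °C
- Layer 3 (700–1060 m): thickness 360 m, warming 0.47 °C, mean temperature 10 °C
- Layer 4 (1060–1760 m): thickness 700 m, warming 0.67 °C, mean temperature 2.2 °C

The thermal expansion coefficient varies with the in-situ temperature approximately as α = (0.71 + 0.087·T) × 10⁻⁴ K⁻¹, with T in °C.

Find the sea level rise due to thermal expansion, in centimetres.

Layer 1: α = (0.71 + 0.087×25)×10⁻⁴ = 2.885×10⁻⁴ K⁻¹
Layer 2: α = (0.71 + 0.087×15)×10⁻⁴ = 2.015×10⁻⁴ K⁻¹
Layer 3: α = (0.71 + 0.087×10)×10⁻⁴ = 1.58×10⁻⁴ K⁻¹
Layer 4: α = (0.71 + 0.087×2.2)×10⁻⁴ = 0.9014×10⁻⁴ K⁻¹
Layer 1: 150 × 2.885×10⁻⁴ × 1.2 = 0.05193 m
150–700 m: 2.015×10⁻⁴ × 0.45 × 550 = 0.04987125 m
Layer 3: 1.58×10⁻⁴ × 0.47 × 360 = 0.0267336 m
0.67 × 0.9014×10⁻⁴ × 700 = 0.04227566 m
Δh = 0.05193 + 0.04987125 + 0.0267336 + 0.04227566 = 0.17081051 m

about 17.1 cm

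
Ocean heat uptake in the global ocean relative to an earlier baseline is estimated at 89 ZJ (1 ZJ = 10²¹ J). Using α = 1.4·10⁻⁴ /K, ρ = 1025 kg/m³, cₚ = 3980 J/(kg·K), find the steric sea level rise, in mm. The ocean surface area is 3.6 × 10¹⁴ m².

8.5 mm

Per unit area: Q = 89×10²¹ / (3.6×10¹⁴) ≈ 2.472×10⁸ J/m²
Δh = αQ/(ρcₚ) = 1.4×10⁻⁴ × 2.472×10⁸ / (1025 × 3980) ≈ 0.0084834 m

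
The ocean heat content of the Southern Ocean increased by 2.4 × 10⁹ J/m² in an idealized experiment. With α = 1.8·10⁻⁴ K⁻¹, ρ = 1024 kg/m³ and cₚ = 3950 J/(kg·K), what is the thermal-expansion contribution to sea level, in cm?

Δh ≈ 10.7 cm

Δh = αQ/(ρcₚ) = 1.8×10⁻⁴ × 2.4×10⁹ / (1024 × 3950) ≈ 0.10680 m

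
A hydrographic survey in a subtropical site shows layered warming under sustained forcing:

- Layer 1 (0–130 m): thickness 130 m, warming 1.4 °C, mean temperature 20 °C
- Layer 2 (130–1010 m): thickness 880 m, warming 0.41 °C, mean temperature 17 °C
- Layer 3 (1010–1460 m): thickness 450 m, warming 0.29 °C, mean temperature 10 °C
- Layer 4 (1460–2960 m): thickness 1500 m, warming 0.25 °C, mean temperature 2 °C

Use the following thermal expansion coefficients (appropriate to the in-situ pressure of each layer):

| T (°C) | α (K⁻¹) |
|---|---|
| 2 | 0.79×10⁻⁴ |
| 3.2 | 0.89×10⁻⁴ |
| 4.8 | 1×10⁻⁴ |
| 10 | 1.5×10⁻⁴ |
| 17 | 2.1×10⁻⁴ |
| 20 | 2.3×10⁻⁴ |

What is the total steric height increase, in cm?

17 cm of thermosteric rise

Layer 1 at 20 °C → α = 2.3×10⁻⁴ K⁻¹
Layer 2 at 17 °C → α = 2.1×10⁻⁴ K⁻¹
Layer 3 at 10 °C → α = 1.5×10⁻⁴ K⁻¹
Layer 4 at 2 °C → α = 0.79×10⁻⁴ K⁻¹
2.3×10⁻⁴ × 1.4 × 130 = 0.04186 m
0.41 × 2.1×10⁻⁴ × 880 = 0.075768 m
Layer 3: 450 × 0.29 × 1.5×10⁻⁴ = 0.019575 m
1460–2960 m: 0.25 × 1500 × 0.79×10⁻⁴ = 0.029625 m
Δh = 0.04186 + 0.075768 + 0.019575 + 0.029625 = 0.166828 m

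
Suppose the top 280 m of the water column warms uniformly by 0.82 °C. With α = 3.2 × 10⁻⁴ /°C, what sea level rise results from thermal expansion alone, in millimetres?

Δh = αΔT·H = 3.2×10⁻⁴ × 0.82 × 280 = 0.073472 m

73 mm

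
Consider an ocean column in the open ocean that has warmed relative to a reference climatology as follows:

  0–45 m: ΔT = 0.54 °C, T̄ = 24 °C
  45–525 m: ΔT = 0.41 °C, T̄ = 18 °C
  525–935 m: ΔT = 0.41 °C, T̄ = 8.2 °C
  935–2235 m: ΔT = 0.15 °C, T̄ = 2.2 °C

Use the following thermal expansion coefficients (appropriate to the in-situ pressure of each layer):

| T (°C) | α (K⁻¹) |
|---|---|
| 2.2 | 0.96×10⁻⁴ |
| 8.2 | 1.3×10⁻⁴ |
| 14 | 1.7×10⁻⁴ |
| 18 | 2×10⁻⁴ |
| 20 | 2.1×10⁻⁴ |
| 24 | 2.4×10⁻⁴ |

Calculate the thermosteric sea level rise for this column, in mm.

Δh = 86 mm

Layer 1 at 24 °C → α = 2.4×10⁻⁴ K⁻¹
Layer 2 at 18 °C → α = 2×10⁻⁴ K⁻¹
Layer 3 at 8.2 °C → α = 1.3×10⁻⁴ K⁻¹
Layer 4 at 2.2 °C → α = 0.96×10⁻⁴ K⁻¹
0–45 m: 45 × 0.54 × 2.4×10⁻⁴ = 0.005832 m
45–525 m: 2×10⁻⁴ × 0.41 × 480 = 0.03936 m
525–935 m: 0.41 × 410 × 1.3×10⁻⁴ = 0.021853 m
935–2235 m: 0.15 × 0.96×10⁻⁴ × 1300 = 0.01872 m
Δh = 0.005832 + 0.03936 + 0.021853 + 0.01872 = 0.085765 m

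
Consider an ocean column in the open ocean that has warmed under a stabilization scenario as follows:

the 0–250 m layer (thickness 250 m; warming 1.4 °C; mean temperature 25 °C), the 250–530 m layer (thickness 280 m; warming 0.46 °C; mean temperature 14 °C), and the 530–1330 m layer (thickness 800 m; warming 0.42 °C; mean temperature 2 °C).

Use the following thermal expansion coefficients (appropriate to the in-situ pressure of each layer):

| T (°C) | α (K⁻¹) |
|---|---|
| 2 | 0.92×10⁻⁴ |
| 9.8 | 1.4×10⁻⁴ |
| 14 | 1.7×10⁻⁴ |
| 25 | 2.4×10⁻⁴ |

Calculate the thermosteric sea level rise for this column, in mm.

137 mm

Layer 1 at 25 °C → α = 2.4×10⁻⁴ K⁻¹
Layer 2 at 14 °C → α = 1.7×10⁻⁴ K⁻¹
Layer 3 at 2 °C → α = 0.92×10⁻⁴ K⁻¹
Layer 1: 1.4 × 250 × 2.4×10⁻⁴ = 0.08400 m
Layer 2: 1.7×10⁻⁴ × 280 × 0.46 = 0.021896 m
530–1330 m: 0.92×10⁻⁴ × 800 × 0.42 = 0.030912 m
Δh = 0.08400 + 0.021896 + 0.030912 = 0.136808 m ≈ 137 mm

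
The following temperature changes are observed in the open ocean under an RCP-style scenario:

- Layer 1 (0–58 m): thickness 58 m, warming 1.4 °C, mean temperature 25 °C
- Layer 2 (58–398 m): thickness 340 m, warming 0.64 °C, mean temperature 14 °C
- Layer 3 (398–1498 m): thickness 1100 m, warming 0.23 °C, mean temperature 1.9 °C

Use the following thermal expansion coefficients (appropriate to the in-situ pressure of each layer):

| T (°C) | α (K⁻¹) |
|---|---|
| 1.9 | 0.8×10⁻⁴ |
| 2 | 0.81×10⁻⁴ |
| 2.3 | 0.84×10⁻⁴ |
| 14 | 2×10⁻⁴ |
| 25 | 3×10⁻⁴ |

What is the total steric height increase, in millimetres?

Δh ≈ 88 mm

Layer 1 at 25 °C → α = 3×10⁻⁴ K⁻¹
Layer 2 at 14 °C → α = 2×10⁻⁴ K⁻¹
Layer 3 at 1.9 °C → α = 0.8×10⁻⁴ K⁻¹
0–58 m: 1.4 × 3×10⁻⁴ × 58 = 0.02436 m
Layer 2: 2×10⁻⁴ × 340 × 0.64 = 0.04352 m
398–1498 m: 0.23 × 1100 × 0.8×10⁻⁴ = 0.02024 m
Δh = 0.02436 + 0.04352 + 0.02024 = 0.08812 m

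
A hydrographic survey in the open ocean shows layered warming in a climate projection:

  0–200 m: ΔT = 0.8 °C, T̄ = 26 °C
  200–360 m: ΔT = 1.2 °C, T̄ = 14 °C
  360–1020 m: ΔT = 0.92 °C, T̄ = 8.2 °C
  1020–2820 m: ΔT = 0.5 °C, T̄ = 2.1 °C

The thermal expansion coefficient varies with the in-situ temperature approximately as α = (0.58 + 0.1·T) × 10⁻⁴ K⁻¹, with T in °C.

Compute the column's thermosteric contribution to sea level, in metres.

Layer 1: α = (0.58 + 0.1×26)×10⁻⁴ = 3.18×10⁻⁴ K⁻¹
Layer 2: α = (0.58 + 0.1×14)×10⁻⁴ = 1.98×10⁻⁴ K⁻¹
Layer 3: α = (0.58 + 0.1×8.2)×10⁻⁴ = 1.4×10⁻⁴ K⁻¹
Layer 4: α = (0.58 + 0.1×2.1)×10⁻⁴ = 0.79×10⁻⁴ K⁻¹
200 × 3.18×10⁻⁴ × 0.8 = 0.05088 m
200–360 m: 1.2 × 160 × 1.98×10⁻⁴ = 0.038016 m
360–1020 m: 660 × 0.92 × 1.4×10⁻⁴ = 0.085008 m
1020–2820 m: 1800 × 0.5 × 0.79×10⁻⁴ = 0.07110 m
Δh = 0.05088 + 0.038016 + 0.085008 + 0.07110 = 0.245004 m

about 0.25 m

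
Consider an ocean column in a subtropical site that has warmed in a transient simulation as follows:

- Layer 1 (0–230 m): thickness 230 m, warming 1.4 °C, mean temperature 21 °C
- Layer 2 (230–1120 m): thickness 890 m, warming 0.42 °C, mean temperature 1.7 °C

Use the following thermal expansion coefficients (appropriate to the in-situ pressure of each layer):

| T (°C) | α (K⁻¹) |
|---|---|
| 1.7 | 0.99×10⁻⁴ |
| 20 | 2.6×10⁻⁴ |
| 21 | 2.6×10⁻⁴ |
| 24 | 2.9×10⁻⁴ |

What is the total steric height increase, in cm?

about 12.1 cm

Layer 1 at 21 °C → α = 2.6×10⁻⁴ K⁻¹
Layer 2 at 1.7 °C → α = 0.99×10⁻⁴ K⁻¹
0–230 m: 230 × 2.6×10⁻⁴ × 1.4 = 0.08372 m
890 × 0.42 × 0.99×10⁻⁴ = 0.0370062 m
Δh = 0.08372 + 0.0370062 = 0.1207262 m ≈ 12.1 cm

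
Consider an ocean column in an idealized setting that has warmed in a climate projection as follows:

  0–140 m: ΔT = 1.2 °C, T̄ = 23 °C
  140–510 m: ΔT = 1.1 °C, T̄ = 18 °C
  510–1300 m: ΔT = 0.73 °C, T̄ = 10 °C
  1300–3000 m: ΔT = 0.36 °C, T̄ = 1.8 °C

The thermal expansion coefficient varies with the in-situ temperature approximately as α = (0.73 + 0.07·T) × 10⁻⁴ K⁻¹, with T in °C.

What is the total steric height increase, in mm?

Layer 1: α = (0.73 + 0.07×23)×10⁻⁴ = 2.34×10⁻⁴ K⁻¹
Layer 2: α = (0.73 + 0.07×18)×10⁻⁴ = 1.99×10⁻⁴ K⁻¹
Layer 3: α = (0.73 + 0.07×10)×10⁻⁴ = 1.43×10⁻⁴ K⁻¹
Layer 4: α = (0.73 + 0.07×1.8)×10⁻⁴ = 0.856×10⁻⁴ K⁻¹
0–140 m: 140 × 1.2 × 2.34×10⁻⁴ = 0.039312 m
140–510 m: 1.1 × 1.99×10⁻⁴ × 370 = 0.080993 m
0.73 × 790 × 1.43×10⁻⁴ = 0.0824681 m
0.36 × 1700 × 0.856×10⁻⁴ = 0.0523872 m
Δh = 0.039312 + 0.080993 + 0.0824681 + 0.0523872 = 0.2551603 m

260 mm of thermosteric rise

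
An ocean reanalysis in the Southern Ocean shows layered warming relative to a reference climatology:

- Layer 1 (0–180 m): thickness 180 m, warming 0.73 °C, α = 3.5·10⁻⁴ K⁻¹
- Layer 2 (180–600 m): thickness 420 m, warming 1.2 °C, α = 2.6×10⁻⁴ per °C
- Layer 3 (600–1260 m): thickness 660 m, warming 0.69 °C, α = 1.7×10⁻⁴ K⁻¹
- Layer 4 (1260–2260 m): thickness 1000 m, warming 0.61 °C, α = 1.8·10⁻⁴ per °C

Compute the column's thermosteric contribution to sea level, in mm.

364 mm

Layer 1: 180 × 3.5×10⁻⁴ × 0.73 = 0.04599 m
420 × 2.6×10⁻⁴ × 1.2 = 0.13104 m
Layer 3: 1.7×10⁻⁴ × 0.69 × 660 = 0.077418 m
Layer 4: 1000 × 0.61 × 1.8×10⁻⁴ = 0.10980 m
Δh = 0.04599 + 0.13104 + 0.077418 + 0.10980 = 0.364248 m ≈ 364 mm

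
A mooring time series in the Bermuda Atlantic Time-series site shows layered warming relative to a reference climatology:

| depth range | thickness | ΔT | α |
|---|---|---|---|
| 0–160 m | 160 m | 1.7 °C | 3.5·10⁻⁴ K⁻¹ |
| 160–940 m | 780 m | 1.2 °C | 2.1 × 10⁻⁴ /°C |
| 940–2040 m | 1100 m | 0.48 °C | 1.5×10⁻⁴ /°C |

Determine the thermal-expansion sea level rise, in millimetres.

Δh ≈ 371 mm

0–160 m: 1.7 × 3.5×10⁻⁴ × 160 = 0.09520 m
160–940 m: 2.1×10⁻⁴ × 780 × 1.2 = 0.19656 m
Layer 3: 1.5×10⁻⁴ × 0.48 × 1100 = 0.07920 m
Δh = 0.09520 + 0.19656 + 0.07920 = 0.37096 m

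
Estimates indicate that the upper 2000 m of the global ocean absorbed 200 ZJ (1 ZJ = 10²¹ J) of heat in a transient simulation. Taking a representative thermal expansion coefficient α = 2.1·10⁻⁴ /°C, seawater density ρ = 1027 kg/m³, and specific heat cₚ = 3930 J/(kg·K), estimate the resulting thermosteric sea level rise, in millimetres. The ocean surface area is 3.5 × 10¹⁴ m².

Δh = 29.7 mm

Per unit area: Q = 200×10²¹ / (3.5×10¹⁴) ≈ 5.714×10⁸ J/m²
Δh = αQ/(ρcₚ) = 2.1×10⁻⁴ × 5.714×10⁸ / (1027 × 3930) ≈ 0.02973 m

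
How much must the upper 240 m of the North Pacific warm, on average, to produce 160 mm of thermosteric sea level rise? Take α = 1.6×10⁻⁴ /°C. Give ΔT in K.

ΔT = Δh/(αH) = 0.16 / (1.6×10⁻⁴ × 240) ≈ 4.167 K

4.2 K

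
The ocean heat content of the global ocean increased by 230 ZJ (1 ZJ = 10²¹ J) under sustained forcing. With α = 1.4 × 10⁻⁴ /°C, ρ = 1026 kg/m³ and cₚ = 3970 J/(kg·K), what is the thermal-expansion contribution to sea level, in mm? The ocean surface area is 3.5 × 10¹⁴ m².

22.6 mm of thermosteric rise

Per unit area: Q = 230×10²¹ / (3.5×10¹⁴) ≈ 6.571×10⁸ J/m²
Δh = αQ/(ρcₚ) = 1.4×10⁻⁴ × 6.571×10⁸ / (1026 × 3970) ≈ 0.022585 m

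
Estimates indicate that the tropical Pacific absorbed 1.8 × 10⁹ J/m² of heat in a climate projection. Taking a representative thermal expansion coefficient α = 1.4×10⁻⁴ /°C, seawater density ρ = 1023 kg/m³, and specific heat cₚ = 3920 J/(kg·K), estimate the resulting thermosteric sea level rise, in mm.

Δh = αQ/(ρcₚ) = 1.4×10⁻⁴ × 1.8×10⁹ / (1023 × 3920) ≈ 0.06284 m

62.8 mm of thermosteric rise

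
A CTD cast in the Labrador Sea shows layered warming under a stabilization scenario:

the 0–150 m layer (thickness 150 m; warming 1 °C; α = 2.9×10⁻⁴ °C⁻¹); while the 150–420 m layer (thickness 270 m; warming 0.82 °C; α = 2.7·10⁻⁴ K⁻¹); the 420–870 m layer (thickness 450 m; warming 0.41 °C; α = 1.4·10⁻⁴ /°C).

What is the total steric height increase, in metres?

0–150 m: 1 × 150 × 2.9×10⁻⁴ = 0.04350 m
150–420 m: 270 × 2.7×10⁻⁴ × 0.82 = 0.059778 m
420–870 m: 450 × 0.41 × 1.4×10⁻⁴ = 0.02583 m
Δh = 0.04350 + 0.059778 + 0.02583 = 0.129108 m

0.129 m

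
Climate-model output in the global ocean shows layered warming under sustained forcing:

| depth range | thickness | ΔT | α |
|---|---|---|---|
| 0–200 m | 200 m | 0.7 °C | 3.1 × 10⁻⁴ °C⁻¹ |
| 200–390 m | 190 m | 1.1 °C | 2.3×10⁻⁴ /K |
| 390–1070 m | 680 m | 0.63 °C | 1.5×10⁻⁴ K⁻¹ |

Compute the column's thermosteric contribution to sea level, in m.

200 × 3.1×10⁻⁴ × 0.7 = 0.04340 m
200–390 m: 1.1 × 2.3×10⁻⁴ × 190 = 0.04807 m
390–1070 m: 0.63 × 680 × 1.5×10⁻⁴ = 0.06426 m
Δh = 0.04340 + 0.04807 + 0.06426 = 0.15573 m

Δh = 0.156 m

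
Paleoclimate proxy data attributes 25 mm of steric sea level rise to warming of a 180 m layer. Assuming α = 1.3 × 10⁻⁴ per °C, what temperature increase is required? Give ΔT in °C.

ΔT = Δh/(αH) = 0.025 / (1.3×10⁻⁴ × 180) ≈ 1.068 °C

about 1.1 °C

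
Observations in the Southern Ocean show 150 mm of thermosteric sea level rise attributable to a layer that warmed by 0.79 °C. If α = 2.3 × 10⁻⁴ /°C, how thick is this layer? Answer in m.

H = Δh/(αΔT) = 0.15 / (2.3×10⁻⁴ × 0.79) ≈ 825.5 m

about 830 m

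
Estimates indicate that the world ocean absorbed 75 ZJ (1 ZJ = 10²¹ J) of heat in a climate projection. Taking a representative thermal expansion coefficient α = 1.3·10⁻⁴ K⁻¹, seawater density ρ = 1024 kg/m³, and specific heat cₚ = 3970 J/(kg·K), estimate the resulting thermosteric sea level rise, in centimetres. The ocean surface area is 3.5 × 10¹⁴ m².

about 0.685 cm

Per unit area: Q = 75×10²¹ / (3.5×10¹⁴) ≈ 2.143×10⁸ J/m²
Δh = αQ/(ρcₚ) = 1.3×10⁻⁴ × 2.143×10⁸ / (1024 × 3970) ≈ 0.0068529 m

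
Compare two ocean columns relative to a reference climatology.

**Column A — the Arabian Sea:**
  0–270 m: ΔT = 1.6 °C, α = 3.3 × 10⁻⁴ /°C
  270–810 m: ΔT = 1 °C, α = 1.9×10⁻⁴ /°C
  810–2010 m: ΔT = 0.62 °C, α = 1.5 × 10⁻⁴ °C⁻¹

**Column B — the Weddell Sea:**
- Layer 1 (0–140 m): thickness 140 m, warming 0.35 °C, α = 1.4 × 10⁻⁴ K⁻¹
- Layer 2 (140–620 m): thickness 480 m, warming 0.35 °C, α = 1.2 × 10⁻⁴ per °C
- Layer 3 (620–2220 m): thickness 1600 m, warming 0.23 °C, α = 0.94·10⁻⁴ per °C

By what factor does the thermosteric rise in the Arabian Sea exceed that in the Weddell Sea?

5.79

A 3.3×10⁻⁴ × 270 × 1.6 = 0.14256 m
A Layer 2: 1.9×10⁻⁴ × 1 × 540 = 0.10260 m
A 1200 × 1.5×10⁻⁴ × 0.62 = 0.11160 m
A total: 0.35676 m
B 1.4×10⁻⁴ × 140 × 0.35 = 0.00686 m
B 140–620 m: 480 × 0.35 × 1.2×10⁻⁴ = 0.02016 m
B 0.94×10⁻⁴ × 0.23 × 1600 = 0.034592 m
B total: 0.061612 m
Ratio: 0.35676 / 0.061612 ≈ 5.790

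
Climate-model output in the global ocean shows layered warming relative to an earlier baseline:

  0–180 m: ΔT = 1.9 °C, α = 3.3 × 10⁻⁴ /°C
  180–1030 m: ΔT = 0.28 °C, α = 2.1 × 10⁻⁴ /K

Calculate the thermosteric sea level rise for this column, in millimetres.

0–180 m: 3.3×10⁻⁴ × 1.9 × 180 = 0.11286 m
180–1030 m: 0.28 × 850 × 2.1×10⁻⁴ = 0.04998 m
Δh = 0.11286 + 0.04998 = 0.16284 m

160 mm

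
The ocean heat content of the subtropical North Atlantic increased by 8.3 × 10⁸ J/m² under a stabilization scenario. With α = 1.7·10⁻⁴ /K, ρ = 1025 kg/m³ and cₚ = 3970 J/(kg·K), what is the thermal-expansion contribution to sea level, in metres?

Δh = αQ/(ρcₚ) = 1.7×10⁻⁴ × 8.3×10⁸ / (1025 × 3970) ≈ 0.034675 m

0.035 m of thermosteric rise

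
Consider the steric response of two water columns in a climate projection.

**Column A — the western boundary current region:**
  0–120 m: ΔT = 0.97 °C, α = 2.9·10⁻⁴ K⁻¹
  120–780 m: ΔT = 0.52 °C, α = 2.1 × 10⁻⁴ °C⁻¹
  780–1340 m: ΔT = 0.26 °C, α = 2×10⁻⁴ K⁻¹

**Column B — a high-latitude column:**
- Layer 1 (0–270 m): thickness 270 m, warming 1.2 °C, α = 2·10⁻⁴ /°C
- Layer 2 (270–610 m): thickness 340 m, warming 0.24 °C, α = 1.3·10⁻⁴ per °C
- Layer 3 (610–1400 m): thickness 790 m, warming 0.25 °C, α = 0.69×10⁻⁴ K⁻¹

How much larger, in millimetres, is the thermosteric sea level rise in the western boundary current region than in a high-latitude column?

46 mm

A 0–120 m: 2.9×10⁻⁴ × 120 × 0.97 = 0.033756 m
A 120–780 m: 660 × 0.52 × 2.1×10⁻⁴ = 0.072072 m
A 560 × 0.26 × 2×10⁻⁴ = 0.02912 m
A total: 0.134948 m
B 0–270 m: 1.2 × 270 × 2×10⁻⁴ = 0.06480 m
B 1.3×10⁻⁴ × 340 × 0.24 = 0.010608 m
B Layer 3: 0.69×10⁻⁴ × 0.25 × 790 = 0.0136275 m
B total: 0.0890355 m
Difference: 0.134948 − 0.0890355 = 0.0459125 m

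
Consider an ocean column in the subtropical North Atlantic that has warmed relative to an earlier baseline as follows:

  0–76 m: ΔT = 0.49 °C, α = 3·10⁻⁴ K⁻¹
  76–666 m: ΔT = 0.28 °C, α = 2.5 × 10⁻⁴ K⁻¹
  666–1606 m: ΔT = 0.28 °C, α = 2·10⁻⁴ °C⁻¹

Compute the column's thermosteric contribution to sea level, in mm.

about 110 mm

0–76 m: 0.49 × 76 × 3×10⁻⁴ = 0.011172 m
76–666 m: 0.28 × 590 × 2.5×10⁻⁴ = 0.04130 m
2×10⁻⁴ × 0.28 × 940 = 0.05264 m
Δh = 0.011172 + 0.04130 + 0.05264 = 0.105112 m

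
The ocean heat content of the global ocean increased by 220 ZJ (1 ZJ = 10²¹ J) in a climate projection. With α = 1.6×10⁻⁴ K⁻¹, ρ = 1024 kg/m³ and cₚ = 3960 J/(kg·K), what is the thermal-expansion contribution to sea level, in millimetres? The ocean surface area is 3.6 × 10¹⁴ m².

24.1 mm

Per unit area: Q = 220×10²¹ / (3.6×10¹⁴) ≈ 6.111×10⁸ J/m²
Δh = αQ/(ρcₚ) = 1.6×10⁻⁴ × 6.111×10⁸ / (1024 × 3960) ≈ 0.024112 m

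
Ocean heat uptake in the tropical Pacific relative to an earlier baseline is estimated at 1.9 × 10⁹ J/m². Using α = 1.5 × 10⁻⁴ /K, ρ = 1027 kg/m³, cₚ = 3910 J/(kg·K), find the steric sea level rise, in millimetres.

71.0 mm of thermosteric rise

Δh = αQ/(ρcₚ) = 1.5×10⁻⁴ × 1.9×10⁹ / (1027 × 3910) ≈ 0.070974 m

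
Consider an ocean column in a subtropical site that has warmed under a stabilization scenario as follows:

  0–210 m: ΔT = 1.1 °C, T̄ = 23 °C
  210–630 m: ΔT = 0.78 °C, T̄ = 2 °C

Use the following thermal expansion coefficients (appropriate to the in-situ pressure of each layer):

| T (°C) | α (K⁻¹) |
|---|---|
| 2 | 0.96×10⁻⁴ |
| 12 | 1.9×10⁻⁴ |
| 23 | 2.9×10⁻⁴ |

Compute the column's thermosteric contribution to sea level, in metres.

Layer 1 at 23 °C → α = 2.9×10⁻⁴ K⁻¹
Layer 2 at 2 °C → α = 0.96×10⁻⁴ K⁻¹
Layer 1: 210 × 1.1 × 2.9×10⁻⁴ = 0.06699 m
Layer 2: 0.78 × 420 × 0.96×10⁻⁴ = 0.0314496 m
Δh = 0.06699 + 0.0314496 = 0.0984396 m

0.0984 m of thermosteric rise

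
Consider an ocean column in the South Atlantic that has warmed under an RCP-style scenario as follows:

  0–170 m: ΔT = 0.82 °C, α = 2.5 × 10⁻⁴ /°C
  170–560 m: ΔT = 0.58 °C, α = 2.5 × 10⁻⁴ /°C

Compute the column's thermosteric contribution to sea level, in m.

Layer 1: 0.82 × 2.5×10⁻⁴ × 170 = 0.03485 m
390 × 0.58 × 2.5×10⁻⁴ = 0.05655 m
Δh = 0.03485 + 0.05655 = 0.09140 m

about 0.091 m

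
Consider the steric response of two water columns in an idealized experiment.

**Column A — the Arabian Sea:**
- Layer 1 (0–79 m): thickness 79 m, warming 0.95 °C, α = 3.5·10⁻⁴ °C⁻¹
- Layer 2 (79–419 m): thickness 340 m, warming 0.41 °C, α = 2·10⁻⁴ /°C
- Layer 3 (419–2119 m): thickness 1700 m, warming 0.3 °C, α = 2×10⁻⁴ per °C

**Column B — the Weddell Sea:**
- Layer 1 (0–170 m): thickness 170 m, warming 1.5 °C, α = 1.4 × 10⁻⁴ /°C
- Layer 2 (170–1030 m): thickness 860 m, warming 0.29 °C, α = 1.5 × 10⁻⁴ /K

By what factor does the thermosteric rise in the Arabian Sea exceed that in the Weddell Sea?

2.1

A 0–79 m: 3.5×10⁻⁴ × 79 × 0.95 = 0.0262675 m
A 0.41 × 2×10⁻⁴ × 340 = 0.02788 m
A Layer 3: 1700 × 0.3 × 2×10⁻⁴ = 0.10200 m
A total: 0.1561475 m
B 0–170 m: 1.5 × 1.4×10⁻⁴ × 170 = 0.03570 m
B Layer 2: 860 × 1.5×10⁻⁴ × 0.29 = 0.03741 m
B total: 0.07311 m
Ratio: 0.1561475 / 0.07311 ≈ 2.136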